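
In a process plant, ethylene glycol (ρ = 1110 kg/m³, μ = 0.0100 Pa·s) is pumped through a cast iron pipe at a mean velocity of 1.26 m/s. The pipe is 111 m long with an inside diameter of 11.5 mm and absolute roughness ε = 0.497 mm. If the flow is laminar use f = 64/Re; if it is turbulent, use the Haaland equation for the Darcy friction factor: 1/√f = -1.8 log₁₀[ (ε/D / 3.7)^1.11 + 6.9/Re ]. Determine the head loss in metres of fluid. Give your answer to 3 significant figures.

h_f ≈ 31.1 m

Reynolds number Re = ρVD/μ = 1110 · 1.26 · 0.0115 / 0.01 = 1608.
Re < 2300 → laminar flow, so f = 64/Re = 64/1608 = 0.03979 (the turbulent correlation is not needed).
Darcy-Weisbach: ΔP = f(L/D)(ρV²/2) = 0.03979·(111/0.0115)·(1110·1.26²/2) = 0.03979·9652·881.1 = 3.384e+05 Pa.
Head loss h_f = ΔP/(ρg) = 3.384e+05/(1110·9.81) = 31.1 m.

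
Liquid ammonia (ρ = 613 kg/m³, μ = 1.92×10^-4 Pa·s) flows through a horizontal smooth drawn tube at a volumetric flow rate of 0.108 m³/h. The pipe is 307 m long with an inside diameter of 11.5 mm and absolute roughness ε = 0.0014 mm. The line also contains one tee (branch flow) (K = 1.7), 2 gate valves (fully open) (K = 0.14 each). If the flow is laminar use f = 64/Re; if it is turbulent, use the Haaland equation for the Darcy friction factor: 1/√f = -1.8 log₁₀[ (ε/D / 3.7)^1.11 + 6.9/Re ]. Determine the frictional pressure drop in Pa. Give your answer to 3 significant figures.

ΔP ≈ 20900 Pa

Q = 0.108 m³/h = 0.108/3600 = 3e-05 m³/s.
Cross-sectional area A = πD²/4 = π(0.0115)²/4 = 0.0001039 m²; mean velocity V = Q/A = 3e-05/0.0001039 = 0.2888 m/s.
Reynolds number Re = ρVD/μ = 613 · 0.2888 · 0.0115 / 0.000192 = 1.06e+04.
Re > 4000 → turbulent. Relative roughness ε/D = 1.4e-06/0.0115 = 0.000122. Haaland: 1/√f = -1.8 log₁₀[(0.000122/3.7)^1.11 + 6.9/1.06e+04] = -1.8 log₁₀[1.06e-05 + 0.000651] = 5.723, so f = 0.03053.
Total minor-loss coefficient ΣK = 1·1.7 + 2·0.14 = 1.98.
ΔP = [f·L/D + ΣK]·(ρV²/2) = [0.03053·307/0.0115 + 1.98]·(613·0.2888²/2) = [815 + 1.98]·25.57 = 2.089e+04 Pa.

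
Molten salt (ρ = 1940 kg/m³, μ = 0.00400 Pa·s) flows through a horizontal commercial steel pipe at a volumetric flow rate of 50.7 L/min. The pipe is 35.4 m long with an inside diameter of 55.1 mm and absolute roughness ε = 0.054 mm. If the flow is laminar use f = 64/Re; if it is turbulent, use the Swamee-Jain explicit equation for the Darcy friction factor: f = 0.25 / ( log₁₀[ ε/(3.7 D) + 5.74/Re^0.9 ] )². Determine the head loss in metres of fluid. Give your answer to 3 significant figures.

h_f ≈ 0.136 m

Q = 50.7 L/min = 50.7/60000 = 0.000845 m³/s.
Cross-sectional area A = πD²/4 = π(0.0551)²/4 = 0.002384 m²; mean velocity V = Q/A = 0.000845/0.002384 = 0.3544 m/s.
Reynolds number Re = ρVD/μ = 1940 · 0.3544 · 0.0551 / 0.004 = 9470.
Re > 4000 → turbulent. Relative roughness ε/D = 5.4e-05/0.0551 = 0.00098. Swamee-Jain: f = 0.25/(log₁₀[0.00098/3.7 + 5.74/9470^0.9])² = 0.25/(log₁₀[0.000265 + 0.00151])² = 0.25/(-2.75)² = 0.03306.
Darcy-Weisbach: ΔP = f(L/D)(ρV²/2) = 0.03306·(35.4/0.0551)·(1940·0.3544²/2) = 0.03306·642.5·121.8 = 2588 Pa.
Head loss h_f = ΔP/(ρg) = 2588/(1940·9.81) = 0.136 m.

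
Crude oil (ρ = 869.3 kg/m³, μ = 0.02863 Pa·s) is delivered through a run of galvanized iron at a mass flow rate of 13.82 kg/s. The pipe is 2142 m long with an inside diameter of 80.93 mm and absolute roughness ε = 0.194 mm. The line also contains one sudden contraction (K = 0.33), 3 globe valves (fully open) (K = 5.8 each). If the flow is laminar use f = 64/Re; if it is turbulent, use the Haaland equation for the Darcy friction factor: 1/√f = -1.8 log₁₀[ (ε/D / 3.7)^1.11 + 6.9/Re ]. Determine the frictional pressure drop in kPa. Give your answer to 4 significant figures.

ΔP ≈ 4046 kPa

A = πD²/4 = π(0.08093)²/4 = 0.005144 m²; mean velocity V = ṁ/(ρA) = 13.82/(869.3 · 0.005144) = 3.091 m/s.
Reynolds number Re = ρVD/μ = 869.3 · 3.091 · 0.08093 / 0.0286 = 7594.
Re > 4000 → turbulent. Relative roughness ε/D = 0.000194/0.08093 = 0.0024. Haaland: 1/√f = -1.8 log₁₀[(0.0024/3.7)^1.11 + 6.9/7594] = -1.8 log₁₀[0.000289 + 0.000909] = 5.259, so f = 0.03616.
Total minor-loss coefficient ΣK = 1·0.33 + 3·5.8 = 17.7.
ΔP = [f·L/D + ΣK]·(ρV²/2) = [0.03616·2142/0.08093 + 17.7]·(869.3·3.091²/2) = [956.9 + 17.7]·4151 = 4.046e+06 Pa.
ΔP = 4.046e+06 Pa = 4046 kPa.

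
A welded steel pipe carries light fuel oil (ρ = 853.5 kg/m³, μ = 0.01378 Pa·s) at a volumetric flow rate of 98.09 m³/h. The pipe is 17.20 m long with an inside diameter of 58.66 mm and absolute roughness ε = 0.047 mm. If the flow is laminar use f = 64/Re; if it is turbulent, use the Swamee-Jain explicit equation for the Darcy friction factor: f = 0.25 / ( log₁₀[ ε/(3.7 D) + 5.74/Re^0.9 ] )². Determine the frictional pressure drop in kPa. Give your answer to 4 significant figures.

ΔP ≈ 315.0 kPa

Q = 98.09 m³/h = 98.09/3600 = 0.02725 m³/s.
Cross-sectional area A = πD²/4 = π(0.05866)²/4 = 0.002703 m²; mean velocity V = Q/A = 0.02725/0.002703 = 10.08 m/s.
Reynolds number Re = ρVD/μ = 853.5 · 10.08 · 0.05866 / 0.0138 = 3.663e+04.
Re > 4000 → turbulent. Relative roughness ε/D = 4.7e-05/0.05866 = 0.000801. Swamee-Jain: f = 0.25/(log₁₀[0.000801/3.7 + 5.74/3.663e+04^0.9])² = 0.25/(log₁₀[0.000217 + 0.000448])² = 0.25/(-3.177)² = 0.02476.
Darcy-Weisbach: ΔP = f(L/D)(ρV²/2) = 0.02476·(17.2/0.05866)·(853.5·10.08²/2) = 0.02476·293.2·4.338e+04 = 3.15e+05 Pa.
ΔP = 3.15e+05 Pa = 315.0 kPa.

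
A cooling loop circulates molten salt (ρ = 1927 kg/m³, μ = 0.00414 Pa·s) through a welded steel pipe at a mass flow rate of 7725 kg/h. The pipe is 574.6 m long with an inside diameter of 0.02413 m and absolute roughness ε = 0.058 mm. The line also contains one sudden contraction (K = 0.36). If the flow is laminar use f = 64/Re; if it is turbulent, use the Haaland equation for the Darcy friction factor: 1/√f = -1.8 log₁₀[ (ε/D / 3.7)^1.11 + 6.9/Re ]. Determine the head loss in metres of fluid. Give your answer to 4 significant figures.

h_f ≈ 208.3 m

ṁ = 7725 kg/h = 7725/3600 = 2.146 kg/s.
A = πD²/4 = π(0.02413)²/4 = 0.0004573 m²; mean velocity V = ṁ/(ρA) = 2.146/(1927 · 0.0004573) = 2.435 m/s.
Reynolds number Re = ρVD/μ = 1927 · 2.435 · 0.02413 / 0.00414 = 2.735e+04.
Re > 4000 → turbulent. Relative roughness ε/D = 5.8e-05/0.02413 = 0.0024. Haaland: 1/√f = -1.8 log₁₀[(0.0024/3.7)^1.11 + 6.9/2.735e+04] = -1.8 log₁₀[0.00029 + 0.000252] = 5.879, so f = 0.02894.
Total minor-loss coefficient ΣK = 1·0.36 = 0.36.
ΔP = [f·L/D + ΣK]·(ρV²/2) = [0.02894·574.6/0.02413 + 0.36]·(1927·2.435²/2) = [689 + 0.36]·5713 = 3.939e+06 Pa.
Head loss h_f = ΔP/(ρg) = 3.939e+06/(1927·9.81) = 208.3 m.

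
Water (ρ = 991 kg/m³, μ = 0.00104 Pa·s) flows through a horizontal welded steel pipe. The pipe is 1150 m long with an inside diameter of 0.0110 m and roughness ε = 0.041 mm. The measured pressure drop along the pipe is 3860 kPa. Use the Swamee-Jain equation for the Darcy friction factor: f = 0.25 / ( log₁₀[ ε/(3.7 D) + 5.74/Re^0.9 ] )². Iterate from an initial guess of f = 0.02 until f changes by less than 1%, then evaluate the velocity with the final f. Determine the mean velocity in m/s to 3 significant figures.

Rearranging Darcy-Weisbach: V = √(2·ΔP·D/(f·L·ρ)). With ε/D = 4.1e-05/0.011 = 0.00373, iterate starting from f = 0.02:
  f = 0.02 → V = √(2·3.86e+06·0.011/(0.02·1150·991)) = 1.93 m/s; Re = ρVD/μ = 2.023e+04; f → 0.03302
  f = 0.03302 → V = 1.502 m/s; Re = 1.575e+04; f → 0.03413
  f = 0.03413 → V = 1.478 m/s; Re = 1.549e+04; f → 0.03421
Converged (Δf/f < 1%). With the final f = 0.03421: V = √(2·3.86e+06·0.011/(0.03421·1150·991)) = 1.476 m/s.

V ≈ 1.48 m/s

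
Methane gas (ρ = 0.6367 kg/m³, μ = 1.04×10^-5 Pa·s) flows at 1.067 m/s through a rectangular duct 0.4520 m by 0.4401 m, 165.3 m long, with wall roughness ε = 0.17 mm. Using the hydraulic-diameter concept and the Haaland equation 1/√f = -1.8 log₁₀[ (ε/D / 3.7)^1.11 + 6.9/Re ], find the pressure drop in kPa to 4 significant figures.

Hydraulic diameter D_h = 4A/P = 4·(0.452·0.4401)/(2·(0.452+0.4401)) = 0.7957/1.784 = 0.446 m.
Re = ρVD_h/μ = 0.6367·1.067·0.446/1.04e-05 = 2.913e+04.
ε/D_h = 0.00017/0.446 = 0.000381; Haaland gives 1/√f = -1.8 log₁₀[3.75e-05+0.000237] = 6.411, so f = 0.02433.
ΔP = f(L/D_h)(ρV²/2) = 0.02433·165.3/0.446·0.3624 = 3.269 Pa.
ΔP = 0.003269 kPa.

ΔP ≈ 0.003269 kPa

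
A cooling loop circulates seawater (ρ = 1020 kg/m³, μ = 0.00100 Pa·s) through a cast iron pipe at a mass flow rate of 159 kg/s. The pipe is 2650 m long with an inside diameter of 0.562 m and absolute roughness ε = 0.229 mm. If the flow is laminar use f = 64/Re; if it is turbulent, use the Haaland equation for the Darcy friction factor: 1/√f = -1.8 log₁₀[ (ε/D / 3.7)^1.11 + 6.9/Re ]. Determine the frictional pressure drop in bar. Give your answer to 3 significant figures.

A = πD²/4 = π(0.562)²/4 = 0.2481 m²; mean velocity V = ṁ/(ρA) = 159/(1020 · 0.2481) = 0.6284 m/s.
Reynolds number Re = ρVD/μ = 1020 · 0.6284 · 0.562 / 0.001 = 3.602e+05.
Re > 4000 → turbulent. Relative roughness ε/D = 0.000229/0.562 = 0.000407. Haaland: 1/√f = -1.8 log₁₀[(0.000407/3.7)^1.11 + 6.9/3.602e+05] = -1.8 log₁₀[4.04e-05 + 1.92e-05] = 7.605, so f = 0.01729.
Darcy-Weisbach: ΔP = f(L/D)(ρV²/2) = 0.01729·(2650/0.562)·(1020·0.6284²/2) = 0.01729·4715·201.4 = 1.642e+04 Pa.
ΔP = 1.642e+04 Pa = 0.164 bar.

ΔP ≈ 0.164 bar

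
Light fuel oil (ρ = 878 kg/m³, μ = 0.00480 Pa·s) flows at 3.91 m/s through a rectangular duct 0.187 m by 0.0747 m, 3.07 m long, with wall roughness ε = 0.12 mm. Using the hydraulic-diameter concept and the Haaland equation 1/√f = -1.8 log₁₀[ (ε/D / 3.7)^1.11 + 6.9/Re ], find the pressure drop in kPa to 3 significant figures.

ΔP ≈ 4.43 kPa

Hydraulic diameter D_h = 4A/P = 4·(0.187·0.0747)/(2·(0.187+0.0747)) = 0.05588/0.5234 = 0.1068 m.
Re = ρVD_h/μ = 878·3.91·0.1068/0.0048 = 7.635e+04.
ε/D_h = 0.00012/0.1068 = 0.00112; Haaland gives 1/√f = -1.8 log₁₀[0.000125+9.04e-05] = 6.602, so f = 0.02295.
ΔP = f(L/D_h)(ρV²/2) = 0.02295·3.07/0.1068·6711 = 4429 Pa.
ΔP = 4.43 kPa.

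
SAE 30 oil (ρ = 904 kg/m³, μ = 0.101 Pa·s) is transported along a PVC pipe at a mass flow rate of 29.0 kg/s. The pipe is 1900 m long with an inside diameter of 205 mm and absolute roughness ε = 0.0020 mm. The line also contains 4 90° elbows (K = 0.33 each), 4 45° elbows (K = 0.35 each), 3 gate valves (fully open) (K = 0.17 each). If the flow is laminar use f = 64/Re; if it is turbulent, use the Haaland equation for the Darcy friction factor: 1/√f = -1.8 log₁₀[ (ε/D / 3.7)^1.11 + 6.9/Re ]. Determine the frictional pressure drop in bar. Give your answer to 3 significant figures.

A = πD²/4 = π(0.205)²/4 = 0.03301 m²; mean velocity V = ṁ/(ρA) = 29/(904 · 0.03301) = 0.9719 m/s.
Reynolds number Re = ρVD/μ = 904 · 0.9719 · 0.205 / 0.101 = 1783.
Re < 2300 → laminar flow, so f = 64/Re = 64/1783 = 0.03589 (the turbulent correlation is not needed).
Total minor-loss coefficient ΣK = 4·0.33 + 4·0.35 + 3·0.17 = 3.23.
ΔP = [f·L/D + ΣK]·(ρV²/2) = [0.03589·1900/0.205 + 3.23]·(904·0.9719²/2) = [332.6 + 3.23]·427 = 1.434e+05 Pa.
ΔP = 1.434e+05 Pa = 1.43 bar.

ΔP ≈ 1.43 bar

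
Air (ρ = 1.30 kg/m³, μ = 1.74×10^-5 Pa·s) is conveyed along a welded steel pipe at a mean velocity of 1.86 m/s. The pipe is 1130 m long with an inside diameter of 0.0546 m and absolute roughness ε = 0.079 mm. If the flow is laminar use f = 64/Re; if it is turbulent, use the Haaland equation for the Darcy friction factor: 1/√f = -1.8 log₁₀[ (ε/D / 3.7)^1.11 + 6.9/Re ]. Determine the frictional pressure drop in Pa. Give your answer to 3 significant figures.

Reynolds number Re = ρVD/μ = 1.3 · 1.86 · 0.0546 / 1.74e-05 = 7588.
Re > 4000 → turbulent. Relative roughness ε/D = 7.9e-05/0.0546 = 0.00145. Haaland: 1/√f = -1.8 log₁₀[(0.00145/3.7)^1.11 + 6.9/7588] = -1.8 log₁₀[0.000165 + 0.000909] = 5.344, so f = 0.03502.
Darcy-Weisbach: ΔP = f(L/D)(ρV²/2) = 0.03502·(1130/0.0546)·(1.3·1.86²/2) = 0.03502·2.07e+04·2.249 = 1630 Pa.

ΔP ≈ 1630 Pa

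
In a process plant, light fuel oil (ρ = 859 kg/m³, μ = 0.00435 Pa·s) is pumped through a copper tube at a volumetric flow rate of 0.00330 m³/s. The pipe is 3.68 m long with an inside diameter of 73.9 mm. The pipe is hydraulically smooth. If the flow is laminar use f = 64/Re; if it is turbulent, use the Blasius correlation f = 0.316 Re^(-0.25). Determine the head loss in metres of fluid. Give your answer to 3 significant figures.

h_f ≈ 0.0461 m

Cross-sectional area A = πD²/4 = π(0.0739)²/4 = 0.004289 m²; mean velocity V = Q/A = 0.0033/0.004289 = 0.7694 m/s.
Reynolds number Re = ρVD/μ = 859 · 0.7694 · 0.0739 / 0.00435 = 1.123e+04.
Re > 4000 → turbulent. Smooth-pipe (Blasius): f = 0.316 Re^(-0.25) = 0.316/(1.123e+04)^0.25 = 0.0307.
Darcy-Weisbach: ΔP = f(L/D)(ρV²/2) = 0.0307·(3.68/0.0739)·(859·0.7694²/2) = 0.0307·49.8·254.2 = 388.6 Pa.
Head loss h_f = ΔP/(ρg) = 388.6/(859·9.81) = 0.0461 m.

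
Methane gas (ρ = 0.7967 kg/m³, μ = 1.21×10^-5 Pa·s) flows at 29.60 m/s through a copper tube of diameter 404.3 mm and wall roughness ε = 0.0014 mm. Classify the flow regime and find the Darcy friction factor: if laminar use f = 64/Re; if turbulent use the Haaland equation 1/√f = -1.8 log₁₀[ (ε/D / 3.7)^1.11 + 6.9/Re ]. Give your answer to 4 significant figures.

f ≈ 0.01211

Re = ρVD/μ = 0.7967·29.6·0.4043/1.21e-05 = 7.88e+05.
Re > 4000 → turbulent. ε/D = 1.4e-06/0.4043 = 3.46e-06; Haaland: 1/√f = -1.8 log₁₀[2.03e-07 + 8.76e-06] = 9.086, so f = 0.01211.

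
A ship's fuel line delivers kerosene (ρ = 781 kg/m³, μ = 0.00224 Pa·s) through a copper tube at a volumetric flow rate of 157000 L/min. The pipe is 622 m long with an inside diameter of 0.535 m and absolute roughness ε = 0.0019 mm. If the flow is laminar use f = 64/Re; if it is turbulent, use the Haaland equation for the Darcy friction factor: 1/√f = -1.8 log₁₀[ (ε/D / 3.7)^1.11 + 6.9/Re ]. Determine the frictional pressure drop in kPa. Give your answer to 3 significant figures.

ΔP ≈ 634 kPa

Q = 157000 L/min = 157000/60000 = 2.617 m³/s.
Cross-sectional area A = πD²/4 = π(0.535)²/4 = 0.2248 m²; mean velocity V = Q/A = 2.617/0.2248 = 11.64 m/s.
Reynolds number Re = ρVD/μ = 781 · 11.64 · 0.535 / 0.00224 = 2.171e+06.
Re > 4000 → turbulent. Relative roughness ε/D = 1.9e-06/0.535 = 3.55e-06. Haaland: 1/√f = -1.8 log₁₀[(3.55e-06/3.7)^1.11 + 6.9/2.171e+06] = -1.8 log₁₀[2.09e-07 + 3.18e-06] = 9.846, so f = 0.01031.
Darcy-Weisbach: ΔP = f(L/D)(ρV²/2) = 0.01031·(622/0.535)·(781·11.64²/2) = 0.01031·1163·5.291e+04 = 6.345e+05 Pa.
ΔP = 6.345e+05 Pa = 634 kPa.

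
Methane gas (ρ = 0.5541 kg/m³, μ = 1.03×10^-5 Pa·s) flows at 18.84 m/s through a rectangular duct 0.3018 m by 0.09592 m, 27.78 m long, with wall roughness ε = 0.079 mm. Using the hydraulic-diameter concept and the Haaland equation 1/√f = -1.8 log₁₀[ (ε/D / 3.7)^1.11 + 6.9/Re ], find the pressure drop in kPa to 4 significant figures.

Hydraulic diameter D_h = 4A/P = 4·(0.3018·0.09592)/(2·(0.3018+0.09592)) = 0.1158/0.7954 = 0.1456 m.
Re = ρVD_h/μ = 0.5541·18.84·0.1456/1.03e-05 = 1.475e+05.
ε/D_h = 7.9e-05/0.1456 = 0.000543; Haaland gives 1/√f = -1.8 log₁₀[5.55e-05+4.68e-05] = 7.182, so f = 0.01939.
ΔP = f(L/D_h)(ρV²/2) = 0.01939·27.78/0.1456·98.34 = 363.8 Pa.
ΔP = 0.3638 kPa.

ΔP ≈ 0.3638 kPa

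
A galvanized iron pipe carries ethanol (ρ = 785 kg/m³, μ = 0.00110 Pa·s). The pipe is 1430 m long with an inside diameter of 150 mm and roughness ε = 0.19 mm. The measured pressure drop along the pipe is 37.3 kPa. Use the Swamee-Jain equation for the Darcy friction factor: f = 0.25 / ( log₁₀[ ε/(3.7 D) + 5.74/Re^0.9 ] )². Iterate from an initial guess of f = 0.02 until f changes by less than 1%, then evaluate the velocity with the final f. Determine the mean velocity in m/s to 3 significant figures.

Rearranging Darcy-Weisbach: V = √(2·ΔP·D/(f·L·ρ)). With ε/D = 0.00019/0.15 = 0.00127, iterate starting from f = 0.02:
  f = 0.02 → V = √(2·3.73e+04·0.15/(0.02·1430·785)) = 0.706 m/s; Re = ρVD/μ = 7.557e+04; f → 0.02382
  f = 0.02382 → V = 0.6469 m/s; Re = 6.925e+04; f → 0.02403
Converged (Δf/f < 1%). With the final f = 0.02403: V = √(2·3.73e+04·0.15/(0.02403·1430·785)) = 0.6441 m/s.

V ≈ 0.644 m/s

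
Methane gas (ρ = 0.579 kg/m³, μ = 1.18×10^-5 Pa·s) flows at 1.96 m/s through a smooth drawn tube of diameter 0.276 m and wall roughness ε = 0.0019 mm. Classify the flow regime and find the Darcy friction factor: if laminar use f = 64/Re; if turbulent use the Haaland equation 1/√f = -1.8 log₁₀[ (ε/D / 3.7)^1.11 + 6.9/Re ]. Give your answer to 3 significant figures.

f ≈ 0.0240

Re = ρVD/μ = 0.579·1.96·0.276/1.18e-05 = 2.654e+04.
Re > 4000 → turbulent. ε/D = 1.9e-06/0.276 = 6.88e-06; Haaland: 1/√f = -1.8 log₁₀[4.36e-07 + 0.00026] = 6.452, so f = 0.02402.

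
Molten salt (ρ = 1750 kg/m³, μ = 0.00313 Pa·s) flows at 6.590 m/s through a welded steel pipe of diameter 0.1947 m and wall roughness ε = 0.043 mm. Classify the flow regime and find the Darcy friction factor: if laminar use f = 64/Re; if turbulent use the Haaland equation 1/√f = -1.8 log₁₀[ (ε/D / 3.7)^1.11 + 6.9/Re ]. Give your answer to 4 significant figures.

Re = ρVD/μ = 1750·6.59·0.1947/0.00313 = 7.174e+05.
Re > 4000 → turbulent. ε/D = 4.3e-05/0.1947 = 0.000221; Haaland: 1/√f = -1.8 log₁₀[2.05e-05 + 9.62e-06] = 8.139, so f = 0.0151.

f ≈ 0.01510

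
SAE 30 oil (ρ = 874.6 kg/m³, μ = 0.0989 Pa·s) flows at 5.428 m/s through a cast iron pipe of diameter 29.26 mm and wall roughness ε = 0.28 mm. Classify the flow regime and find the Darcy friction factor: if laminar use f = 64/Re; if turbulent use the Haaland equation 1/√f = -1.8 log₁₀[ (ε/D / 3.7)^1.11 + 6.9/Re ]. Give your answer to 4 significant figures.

f ≈ 0.04557

Re = ρVD/μ = 874.6·5.428·0.02926/0.0989 = 1405.
Re < 2300 → laminar, so f = 64/Re = 0.04557 (roughness is irrelevant in laminar flow).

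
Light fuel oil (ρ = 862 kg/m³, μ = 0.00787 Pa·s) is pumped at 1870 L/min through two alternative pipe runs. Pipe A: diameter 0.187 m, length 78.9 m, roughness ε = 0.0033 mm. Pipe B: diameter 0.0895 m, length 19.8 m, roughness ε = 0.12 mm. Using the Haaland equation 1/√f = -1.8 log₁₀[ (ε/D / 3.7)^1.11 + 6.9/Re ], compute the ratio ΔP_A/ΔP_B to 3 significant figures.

Pipe A: V = Q/A = 0.03117/0.02746 = 1.135 m/s; Re = 2.324e+04; ε/D = 1.76e-05; Haaland → f = 0.02483; ΔP_A = f(L/D)(ρV²/2) = 5815 Pa.
Pipe B: V = Q/A = 0.03117/0.006291 = 4.954 m/s; Re = 4.856e+04; ε/D = 0.00134; Haaland → f = 0.02474; ΔP_B = f(L/D)(ρV²/2) = 5.789e+04 Pa.
ΔP_A/ΔP_B = 5815/5.789e+04 = 0.100.

ΔP_A/ΔP_B ≈ 0.100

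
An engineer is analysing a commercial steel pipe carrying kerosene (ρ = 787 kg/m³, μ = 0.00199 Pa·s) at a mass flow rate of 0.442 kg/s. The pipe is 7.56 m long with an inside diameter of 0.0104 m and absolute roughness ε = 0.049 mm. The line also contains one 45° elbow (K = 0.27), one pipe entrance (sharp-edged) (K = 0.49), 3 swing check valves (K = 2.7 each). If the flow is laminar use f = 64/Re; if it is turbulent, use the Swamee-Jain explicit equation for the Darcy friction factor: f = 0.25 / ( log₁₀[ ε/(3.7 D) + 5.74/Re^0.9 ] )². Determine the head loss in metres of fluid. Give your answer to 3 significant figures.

A = πD²/4 = π(0.0104)²/4 = 8.495e-05 m²; mean velocity V = ṁ/(ρA) = 0.442/(787 · 8.495e-05) = 6.611 m/s.
Reynolds number Re = ρVD/μ = 787 · 6.611 · 0.0104 / 0.00199 = 2.719e+04.
Re > 4000 → turbulent. Relative roughness ε/D = 4.9e-05/0.0104 = 0.00471. Swamee-Jain: f = 0.25/(log₁₀[0.00471/3.7 + 5.74/2.719e+04^0.9])² = 0.25/(log₁₀[0.00127 + 0.000586])² = 0.25/(-2.731)² = 0.03353.
Total minor-loss coefficient ΣK = 1·0.27 + 1·0.49 + 3·2.7 = 8.86.
ΔP = [f·L/D + ΣK]·(ρV²/2) = [0.03353·7.56/0.0104 + 8.86]·(787·6.611²/2) = [24.37 + 8.86]·1.72e+04 = 5.716e+05 Pa.
Head loss h_f = ΔP/(ρg) = 5.716e+05/(787·9.81) = 74.0 m.

h_f ≈ 74.0 m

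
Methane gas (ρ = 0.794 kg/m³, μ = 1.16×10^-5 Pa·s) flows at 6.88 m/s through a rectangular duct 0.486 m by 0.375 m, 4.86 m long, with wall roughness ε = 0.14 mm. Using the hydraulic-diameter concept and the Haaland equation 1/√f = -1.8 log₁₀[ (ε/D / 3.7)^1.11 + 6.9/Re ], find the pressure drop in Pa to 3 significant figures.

Hydraulic diameter D_h = 4A/P = 4·(0.486·0.375)/(2·(0.486+0.375)) = 0.729/1.722 = 0.4233 m.
Re = ρVD_h/μ = 0.794·6.88·0.4233/1.16e-05 = 1.994e+05.
ε/D_h = 0.00014/0.4233 = 0.000331; Haaland gives 1/√f = -1.8 log₁₀[3.21e-05+3.46e-05] = 7.517, so f = 0.0177.
ΔP = f(L/D_h)(ρV²/2) = 0.0177·4.86/0.4233·18.79 = 3.818 Pa.

ΔP ≈ 3.82 Pa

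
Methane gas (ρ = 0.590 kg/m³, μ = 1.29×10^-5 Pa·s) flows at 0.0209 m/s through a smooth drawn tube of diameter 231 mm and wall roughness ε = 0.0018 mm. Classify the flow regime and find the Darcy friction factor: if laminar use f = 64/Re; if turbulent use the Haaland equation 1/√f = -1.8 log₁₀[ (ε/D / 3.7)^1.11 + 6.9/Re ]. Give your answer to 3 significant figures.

Re = ρVD/μ = 0.59·0.0209·0.231/1.29e-05 = 220.8.
Re < 2300 → laminar, so f = 64/Re = 0.2898 (roughness is irrelevant in laminar flow).

f ≈ 0.290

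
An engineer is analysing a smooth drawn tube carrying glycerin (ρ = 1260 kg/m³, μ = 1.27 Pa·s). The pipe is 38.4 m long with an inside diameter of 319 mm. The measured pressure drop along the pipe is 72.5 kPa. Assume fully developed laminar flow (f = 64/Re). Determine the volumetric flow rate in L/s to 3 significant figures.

For laminar flow, f = 64/Re with Re = ρVD/μ, so Darcy-Weisbach reduces to ΔP = 32μLV/D². Solving for V: V = ΔP·D²/(32μL) = 7.25e+04·(0.319)²/(32·1.27·38.4) = 4.728 m/s.
Check: Re = ρVD/μ = 1260·4.728·0.319/1.27 = 1496 < 2300, so the laminar assumption holds.
Q = V·A = 4.728·(π/4·0.319²) = 0.3778 m³/s = 378 L/s.

Q ≈ 378 L/s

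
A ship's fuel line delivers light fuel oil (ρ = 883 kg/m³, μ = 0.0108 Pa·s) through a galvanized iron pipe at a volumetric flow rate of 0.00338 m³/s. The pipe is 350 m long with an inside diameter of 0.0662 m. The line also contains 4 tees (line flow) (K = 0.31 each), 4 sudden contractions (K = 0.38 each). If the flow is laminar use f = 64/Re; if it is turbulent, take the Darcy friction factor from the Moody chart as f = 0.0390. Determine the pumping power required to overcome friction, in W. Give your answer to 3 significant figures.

Cross-sectional area A = πD²/4 = π(0.0662)²/4 = 0.003442 m²; mean velocity V = Q/A = 0.00338/0.003442 = 0.982 m/s.
Reynolds number Re = ρVD/μ = 883 · 0.982 · 0.0662 / 0.0108 = 5315.
Re > 4000 → turbulent; use the Moody-chart value f = 0.0390.
Total minor-loss coefficient ΣK = 4·0.31 + 4·0.38 = 2.76.
ΔP = [f·L/D + ΣK]·(ρV²/2) = [0.039·350/0.0662 + 2.76]·(883·0.982²/2) = [206.2 + 2.76]·425.7 = 8.896e+04 Pa.
Pumping power P = QΔP = 0.00338·8.896e+04 = 300.7 W = 301 W.

P ≈ 301 W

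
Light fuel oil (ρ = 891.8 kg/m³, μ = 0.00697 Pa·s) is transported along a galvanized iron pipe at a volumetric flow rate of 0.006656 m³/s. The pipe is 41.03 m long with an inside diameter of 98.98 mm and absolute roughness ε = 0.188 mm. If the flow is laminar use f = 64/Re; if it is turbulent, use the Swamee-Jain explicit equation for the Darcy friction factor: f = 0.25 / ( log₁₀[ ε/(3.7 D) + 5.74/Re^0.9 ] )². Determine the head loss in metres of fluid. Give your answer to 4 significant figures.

h_f ≈ 0.5284 m

Cross-sectional area A = πD²/4 = π(0.09898)²/4 = 0.007695 m²; mean velocity V = Q/A = 0.006656/0.007695 = 0.865 m/s.
Reynolds number Re = ρVD/μ = 891.8 · 0.865 · 0.09898 / 0.00697 = 1.095e+04.
Re > 4000 → turbulent. Relative roughness ε/D = 0.000188/0.09898 = 0.0019. Swamee-Jain: f = 0.25/(log₁₀[0.0019/3.7 + 5.74/1.095e+04^0.9])² = 0.25/(log₁₀[0.000513 + 0.00133])² = 0.25/(-2.735)² = 0.03343.
Darcy-Weisbach: ΔP = f(L/D)(ρV²/2) = 0.03343·(41.03/0.09898)·(891.8·0.865²/2) = 0.03343·414.5·333.7 = 4623 Pa.
Head loss h_f = ΔP/(ρg) = 4623/(891.8·9.81) = 0.5284 m.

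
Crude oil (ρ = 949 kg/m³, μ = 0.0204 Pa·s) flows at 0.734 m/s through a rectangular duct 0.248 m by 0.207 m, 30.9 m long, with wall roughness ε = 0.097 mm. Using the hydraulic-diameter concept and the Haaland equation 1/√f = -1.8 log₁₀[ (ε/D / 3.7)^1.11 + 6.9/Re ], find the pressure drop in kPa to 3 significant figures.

ΔP ≈ 1.18 kPa

Hydraulic diameter D_h = 4A/P = 4·(0.248·0.207)/(2·(0.248+0.207)) = 0.2053/0.91 = 0.2257 m.
Re = ρVD_h/μ = 949·0.734·0.2257/0.0204 = 7705.
ε/D_h = 9.7e-05/0.2257 = 0.00043; Haaland gives 1/√f = -1.8 log₁₀[4.29e-05+0.000896] = 5.45, so f = 0.03367.
ΔP = f(L/D_h)(ρV²/2) = 0.03367·30.9/0.2257·255.6 = 1179 Pa.
ΔP = 1.18 kPa.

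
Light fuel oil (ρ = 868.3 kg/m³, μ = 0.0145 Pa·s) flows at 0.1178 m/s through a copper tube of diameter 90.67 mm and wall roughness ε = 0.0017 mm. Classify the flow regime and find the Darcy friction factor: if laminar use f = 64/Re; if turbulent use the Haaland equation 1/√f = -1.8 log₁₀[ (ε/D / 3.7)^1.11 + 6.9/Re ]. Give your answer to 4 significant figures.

f ≈ 0.1001

Re = ρVD/μ = 868.3·0.1178·0.09067/0.0145 = 639.6.
Re < 2300 → laminar, so f = 64/Re = 0.1001 (roughness is irrelevant in laminar flow).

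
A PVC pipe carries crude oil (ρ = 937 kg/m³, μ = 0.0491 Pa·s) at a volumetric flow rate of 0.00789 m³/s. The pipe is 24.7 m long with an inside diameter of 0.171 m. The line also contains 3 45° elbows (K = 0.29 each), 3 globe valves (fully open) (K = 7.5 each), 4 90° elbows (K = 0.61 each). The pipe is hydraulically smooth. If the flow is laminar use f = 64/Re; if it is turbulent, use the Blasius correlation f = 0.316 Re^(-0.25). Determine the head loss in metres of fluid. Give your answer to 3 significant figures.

h_f ≈ 0.205 m

Cross-sectional area A = πD²/4 = π(0.171)²/4 = 0.02297 m²; mean velocity V = Q/A = 0.00789/0.02297 = 0.3436 m/s.
Reynolds number Re = ρVD/μ = 937 · 0.3436 · 0.171 / 0.0491 = 1121.
Re < 2300 → laminar flow, so f = 64/Re = 64/1121 = 0.05709 (the turbulent correlation is not needed).
Total minor-loss coefficient ΣK = 3·0.29 + 3·7.5 + 4·0.61 = 25.8.
ΔP = [f·L/D + ΣK]·(ρV²/2) = [0.05709·24.7/0.171 + 25.8]·(937·0.3436²/2) = [8.246 + 25.8]·55.3 = 1883 Pa.
Head loss h_f = ΔP/(ρg) = 1883/(937·9.81) = 0.205 m.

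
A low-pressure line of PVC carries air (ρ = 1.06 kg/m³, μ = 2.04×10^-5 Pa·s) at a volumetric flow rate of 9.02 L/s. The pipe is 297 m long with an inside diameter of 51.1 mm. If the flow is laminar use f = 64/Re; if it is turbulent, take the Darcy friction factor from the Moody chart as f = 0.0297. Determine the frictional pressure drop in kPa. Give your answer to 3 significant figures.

Q = 9.02 L/s = 9.02/1000 = 0.00902 m³/s.
Cross-sectional area A = πD²/4 = π(0.0511)²/4 = 0.002051 m²; mean velocity V = Q/A = 0.00902/0.002051 = 4.398 m/s.
Reynolds number Re = ρVD/μ = 1.06 · 4.398 · 0.0511 / 2.04e-05 = 1.168e+04.
Re > 4000 → turbulent; use the Moody-chart value f = 0.0297.
Darcy-Weisbach: ΔP = f(L/D)(ρV²/2) = 0.0297·(297/0.0511)·(1.06·4.398²/2) = 0.0297·5812·10.25 = 1770 Pa.
ΔP = 1770 Pa = 1.77 kPa.

ΔP ≈ 1.77 kPa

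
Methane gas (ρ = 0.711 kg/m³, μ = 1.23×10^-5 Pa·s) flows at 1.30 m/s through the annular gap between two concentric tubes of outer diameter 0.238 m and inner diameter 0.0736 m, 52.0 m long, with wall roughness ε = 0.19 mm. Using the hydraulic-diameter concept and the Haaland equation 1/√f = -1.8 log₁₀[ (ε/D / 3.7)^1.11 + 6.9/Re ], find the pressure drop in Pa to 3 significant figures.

ΔP ≈ 5.86 Pa

Hydraulic diameter D_h = 4A/P = D_o - D_i = 0.238 - 0.0736 = 0.1644 m.
Re = ρVD_h/μ = 0.711·1.3·0.1644/1.23e-05 = 1.235e+04.
ε/D_h = 0.00019/0.1644 = 0.00116; Haaland gives 1/√f = -1.8 log₁₀[0.000129+0.000559] = 5.693, so f = 0.03085.
ΔP = f(L/D_h)(ρV²/2) = 0.03085·52/0.1644·0.6008 = 5.863 Pa.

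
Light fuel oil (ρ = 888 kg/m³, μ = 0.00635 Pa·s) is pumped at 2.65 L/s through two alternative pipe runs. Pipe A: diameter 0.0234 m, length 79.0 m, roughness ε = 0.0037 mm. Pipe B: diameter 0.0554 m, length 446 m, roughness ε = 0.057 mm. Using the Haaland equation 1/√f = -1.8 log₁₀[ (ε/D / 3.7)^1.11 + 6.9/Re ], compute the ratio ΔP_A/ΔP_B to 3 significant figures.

ΔP_A/ΔP_B ≈ 10.2

Pipe A: V = Q/A = 0.00265/0.0004301 = 6.162 m/s; Re = 2.016e+04; ε/D = 0.000158; Haaland → f = 0.02596; ΔP_A = f(L/D)(ρV²/2) = 1.477e+06 Pa.
Pipe B: V = Q/A = 0.00265/0.002411 = 1.099 m/s; Re = 8517; ε/D = 0.00103; Haaland → f = 0.03351; ΔP_B = f(L/D)(ρV²/2) = 1.448e+05 Pa.
ΔP_A/ΔP_B = 1.477e+06/1.448e+05 = 10.2.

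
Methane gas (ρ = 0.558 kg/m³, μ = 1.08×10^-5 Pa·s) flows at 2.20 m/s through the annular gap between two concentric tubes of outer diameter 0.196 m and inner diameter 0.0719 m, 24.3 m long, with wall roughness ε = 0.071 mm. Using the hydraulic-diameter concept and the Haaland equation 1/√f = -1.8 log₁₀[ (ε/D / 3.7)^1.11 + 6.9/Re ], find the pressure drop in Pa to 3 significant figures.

ΔP ≈ 7.67 Pa

Hydraulic diameter D_h = 4A/P = D_o - D_i = 0.196 - 0.0719 = 0.1241 m.
Re = ρVD_h/μ = 0.558·2.2·0.1241/1.08e-05 = 1.411e+04.
ε/D_h = 7.1e-05/0.1241 = 0.000572; Haaland gives 1/√f = -1.8 log₁₀[5.89e-05+0.000489] = 5.87, so f = 0.02902.
ΔP = f(L/D_h)(ρV²/2) = 0.02902·24.3/0.1241·1.35 = 7.673 Pa.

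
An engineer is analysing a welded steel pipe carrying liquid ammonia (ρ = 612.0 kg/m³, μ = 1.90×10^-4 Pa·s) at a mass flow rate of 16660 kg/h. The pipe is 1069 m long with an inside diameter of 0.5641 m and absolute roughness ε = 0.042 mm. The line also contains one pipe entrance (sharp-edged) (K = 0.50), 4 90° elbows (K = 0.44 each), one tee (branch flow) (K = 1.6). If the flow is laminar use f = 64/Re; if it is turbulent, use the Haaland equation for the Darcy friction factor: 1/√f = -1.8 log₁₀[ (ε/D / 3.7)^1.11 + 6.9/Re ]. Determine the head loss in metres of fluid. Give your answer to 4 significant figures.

h_f ≈ 0.001992 m

ṁ = 16660 kg/h = 16660/3600 = 4.628 kg/s.
A = πD²/4 = π(0.5641)²/4 = 0.2499 m²; mean velocity V = ṁ/(ρA) = 4.628/(612 · 0.2499) = 0.03026 m/s.
Reynolds number Re = ρVD/μ = 612 · 0.03026 · 0.5641 / 0.00019 = 5.498e+04.
Re > 4000 → turbulent. Relative roughness ε/D = 4.2e-05/0.5641 = 7.45e-05. Haaland: 1/√f = -1.8 log₁₀[(7.45e-05/3.7)^1.11 + 6.9/5.498e+04] = -1.8 log₁₀[6.12e-06 + 0.000126] = 6.985, so f = 0.0205.
Total minor-loss coefficient ΣK = 1·0.5 + 4·0.44 + 1·1.6 = 3.86.
ΔP = [f·L/D + ΣK]·(ρV²/2) = [0.0205·1069/0.5641 + 3.86]·(612·0.03026²/2) = [38.84 + 3.86]·0.2801 = 11.96 Pa.
Head loss h_f = ΔP/(ρg) = 11.96/(612·9.81) = 0.001992 m.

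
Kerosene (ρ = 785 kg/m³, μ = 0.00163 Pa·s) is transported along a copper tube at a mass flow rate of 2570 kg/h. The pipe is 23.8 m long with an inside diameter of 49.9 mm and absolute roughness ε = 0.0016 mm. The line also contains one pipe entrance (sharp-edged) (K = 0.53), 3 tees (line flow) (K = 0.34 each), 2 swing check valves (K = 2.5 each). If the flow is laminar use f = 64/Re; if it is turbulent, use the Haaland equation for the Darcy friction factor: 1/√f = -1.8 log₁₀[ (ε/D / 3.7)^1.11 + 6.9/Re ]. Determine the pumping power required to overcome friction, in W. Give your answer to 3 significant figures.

P ≈ 1.61 W

ṁ = 2570 kg/h = 2570/3600 = 0.7139 kg/s.
A = πD²/4 = π(0.0499)²/4 = 0.001956 m²; mean velocity V = ṁ/(ρA) = 0.7139/(785 · 0.001956) = 0.465 m/s.
Reynolds number Re = ρVD/μ = 785 · 0.465 · 0.0499 / 0.00163 = 1.118e+04.
Re > 4000 → turbulent. Relative roughness ε/D = 1.6e-06/0.0499 = 3.21e-05. Haaland: 1/√f = -1.8 log₁₀[(3.21e-05/3.7)^1.11 + 6.9/1.118e+04] = -1.8 log₁₀[2.4e-06 + 0.000617] = 5.774, so f = 0.03.
Total minor-loss coefficient ΣK = 1·0.53 + 3·0.34 + 2·2.5 = 6.55.
ΔP = [f·L/D + ΣK]·(ρV²/2) = [0.03·23.8/0.0499 + 6.55]·(785·0.465²/2) = [14.31 + 6.55]·84.87 = 1770 Pa.
Q = ṁ/ρ = 0.7139/785 = 0.0009094 m³/s.
Pumping power P = QΔP = 0.0009094·1770 = 1.610 W = 1.61 W.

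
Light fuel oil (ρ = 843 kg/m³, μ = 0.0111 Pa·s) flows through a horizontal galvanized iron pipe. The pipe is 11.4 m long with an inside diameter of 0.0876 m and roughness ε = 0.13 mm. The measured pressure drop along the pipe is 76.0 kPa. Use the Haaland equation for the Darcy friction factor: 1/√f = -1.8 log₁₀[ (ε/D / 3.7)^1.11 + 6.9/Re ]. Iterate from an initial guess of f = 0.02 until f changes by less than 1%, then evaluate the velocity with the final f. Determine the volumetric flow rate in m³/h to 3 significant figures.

Q ≈ 161 m³/h

Rearranging Darcy-Weisbach: V = √(2·ΔP·D/(f·L·ρ)). With ε/D = 0.00013/0.0876 = 0.00148, iterate starting from f = 0.02:
  f = 0.02 → V = √(2·7.6e+04·0.0876/(0.02·11.4·843)) = 8.323 m/s; Re = ρVD/μ = 5.537e+04; f → 0.02475
  f = 0.02475 → V = 7.482 m/s; Re = 4.978e+04; f → 0.02504
  f = 0.02504 → V = 7.439 m/s; Re = 4.949e+04; f → 0.02505
Converged (Δf/f < 1%). With the final f = 0.02505: V = √(2·7.6e+04·0.0876/(0.02505·11.4·843)) = 7.437 m/s.
Q = V·A = 7.437·(π/4·0.0876²) = 0.04482 m³/s = 161 m³/h.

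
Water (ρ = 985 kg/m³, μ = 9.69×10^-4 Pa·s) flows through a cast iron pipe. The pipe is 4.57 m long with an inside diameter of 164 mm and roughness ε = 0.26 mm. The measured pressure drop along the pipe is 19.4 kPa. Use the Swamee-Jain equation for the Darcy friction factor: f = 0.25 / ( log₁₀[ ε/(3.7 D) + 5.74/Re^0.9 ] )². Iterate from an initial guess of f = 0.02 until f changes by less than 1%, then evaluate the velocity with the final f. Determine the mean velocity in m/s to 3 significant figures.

Rearranging Darcy-Weisbach: V = √(2·ΔP·D/(f·L·ρ)). With ε/D = 0.00026/0.164 = 0.00159, iterate starting from f = 0.02:
  f = 0.02 → V = √(2·1.94e+04·0.164/(0.02·4.57·985)) = 8.407 m/s; Re = ρVD/μ = 1.402e+06; f → 0.02226
  f = 0.02226 → V = 7.969 m/s; Re = 1.329e+06; f → 0.02227
Converged (Δf/f < 1%). With the final f = 0.02227: V = √(2·1.94e+04·0.164/(0.02227·4.57·985)) = 7.967 m/s.

V ≈ 7.97 m/s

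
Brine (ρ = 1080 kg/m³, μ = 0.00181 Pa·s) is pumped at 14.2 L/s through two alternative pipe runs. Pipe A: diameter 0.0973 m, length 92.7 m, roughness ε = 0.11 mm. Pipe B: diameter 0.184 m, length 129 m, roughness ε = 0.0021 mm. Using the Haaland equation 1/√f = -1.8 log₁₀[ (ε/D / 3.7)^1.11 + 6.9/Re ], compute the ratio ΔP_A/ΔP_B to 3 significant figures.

ΔP_A/ΔP_B ≈ 19.3

Pipe A: V = Q/A = 0.0142/0.007436 = 1.91 m/s; Re = 1.109e+05; ε/D = 0.00113; Haaland → f = 0.02222; ΔP_A = f(L/D)(ρV²/2) = 4.17e+04 Pa.
Pipe B: V = Q/A = 0.0142/0.02659 = 0.534 m/s; Re = 5.863e+04; ε/D = 1.14e-05; Haaland → f = 0.02002; ΔP_B = f(L/D)(ρV²/2) = 2161 Pa.
ΔP_A/ΔP_B = 4.17e+04/2161 = 19.3.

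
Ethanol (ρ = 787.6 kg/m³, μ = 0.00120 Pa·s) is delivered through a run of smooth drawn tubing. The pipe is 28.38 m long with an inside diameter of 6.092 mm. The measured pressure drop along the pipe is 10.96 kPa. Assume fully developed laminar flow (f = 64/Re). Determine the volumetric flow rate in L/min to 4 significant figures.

Q ≈ 0.6528 L/min

For laminar flow, f = 64/Re with Re = ρVD/μ, so Darcy-Weisbach reduces to ΔP = 32μLV/D². Solving for V: V = ΔP·D²/(32μL) = 1.096e+04·(0.006092)²/(32·0.0012·28.38) = 0.3732 m/s.
Check: Re = ρVD/μ = 787.6·0.3732·0.006092/0.0012 = 1492 < 2300, so the laminar assumption holds.
Q = V·A = 0.3732·(π/4·0.006092²) = 1.088e-05 m³/s = 0.6528 L/min.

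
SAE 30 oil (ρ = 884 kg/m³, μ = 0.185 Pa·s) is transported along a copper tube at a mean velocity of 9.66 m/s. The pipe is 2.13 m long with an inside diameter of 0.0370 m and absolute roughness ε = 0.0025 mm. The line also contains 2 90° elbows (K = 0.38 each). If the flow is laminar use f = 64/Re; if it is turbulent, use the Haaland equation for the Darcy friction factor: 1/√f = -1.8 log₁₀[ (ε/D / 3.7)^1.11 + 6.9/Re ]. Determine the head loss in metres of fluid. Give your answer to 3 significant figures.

h_f ≈ 13.9 m

Reynolds number Re = ρVD/μ = 884 · 9.66 · 0.037 / 0.185 = 1708.
Re < 2300 → laminar flow, so f = 64/Re = 64/1708 = 0.03747 (the turbulent correlation is not needed).
Total minor-loss coefficient ΣK = 2·0.38 = 0.76.
ΔP = [f·L/D + ΣK]·(ρV²/2) = [0.03747·2.13/0.037 + 0.76]·(884·9.66²/2) = [2.157 + 0.76]·4.125e+04 = 1.203e+05 Pa.
Head loss h_f = ΔP/(ρg) = 1.203e+05/(884·9.81) = 13.9 m.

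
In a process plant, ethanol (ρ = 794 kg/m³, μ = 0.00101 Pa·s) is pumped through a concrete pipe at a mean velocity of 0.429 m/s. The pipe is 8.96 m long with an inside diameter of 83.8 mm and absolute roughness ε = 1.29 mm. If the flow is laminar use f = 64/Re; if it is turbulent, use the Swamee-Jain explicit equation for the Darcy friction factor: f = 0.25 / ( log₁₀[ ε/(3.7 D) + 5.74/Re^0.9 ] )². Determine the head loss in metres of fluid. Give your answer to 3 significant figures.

Reynolds number Re = ρVD/μ = 794 · 0.429 · 0.0838 / 0.00101 = 2.826e+04.
Re > 4000 → turbulent. Relative roughness ε/D = 0.00129/0.0838 = 0.0154. Swamee-Jain: f = 0.25/(log₁₀[0.0154/3.7 + 5.74/2.826e+04^0.9])² = 0.25/(log₁₀[0.00416 + 0.000566])² = 0.25/(-2.325)² = 0.04623.
Darcy-Weisbach: ΔP = f(L/D)(ρV²/2) = 0.04623·(8.96/0.0838)·(794·0.429²/2) = 0.04623·106.9·73.06 = 361.2 Pa.
Head loss h_f = ΔP/(ρg) = 361.2/(794·9.81) = 0.0464 m.

h_f ≈ 0.0464 m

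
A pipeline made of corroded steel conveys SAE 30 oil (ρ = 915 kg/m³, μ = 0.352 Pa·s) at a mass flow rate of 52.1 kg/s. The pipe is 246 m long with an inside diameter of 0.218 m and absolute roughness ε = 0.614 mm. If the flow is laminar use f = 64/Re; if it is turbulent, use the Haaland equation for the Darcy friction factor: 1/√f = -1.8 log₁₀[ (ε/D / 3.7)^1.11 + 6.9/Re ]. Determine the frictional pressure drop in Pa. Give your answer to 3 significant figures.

ΔP ≈ 88900 Pa

A = πD²/4 = π(0.218)²/4 = 0.03733 m²; mean velocity V = ṁ/(ρA) = 52.1/(915 · 0.03733) = 1.526 m/s.
Reynolds number Re = ρVD/μ = 915 · 1.526 · 0.218 / 0.352 = 864.5.
Re < 2300 → laminar flow, so f = 64/Re = 64/864.5 = 0.07403 (the turbulent correlation is not needed).
Darcy-Weisbach: ΔP = f(L/D)(ρV²/2) = 0.07403·(246/0.218)·(915·1.526²/2) = 0.07403·1128·1065 = 8.895e+04 Pa.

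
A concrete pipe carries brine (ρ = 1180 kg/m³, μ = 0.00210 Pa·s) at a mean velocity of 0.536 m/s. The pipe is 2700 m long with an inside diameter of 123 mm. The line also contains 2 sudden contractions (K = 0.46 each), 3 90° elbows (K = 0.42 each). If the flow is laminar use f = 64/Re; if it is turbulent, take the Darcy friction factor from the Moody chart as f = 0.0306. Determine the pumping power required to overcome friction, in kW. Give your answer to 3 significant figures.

P ≈ 0.728 kW

Reynolds number Re = ρVD/μ = 1180 · 0.536 · 0.123 / 0.0021 = 3.705e+04.
Re > 4000 → turbulent; use the Moody-chart value f = 0.0306.
Total minor-loss coefficient ΣK = 2·0.46 + 3·0.42 = 2.18.
ΔP = [f·L/D + ΣK]·(ρV²/2) = [0.0306·2700/0.123 + 2.18]·(1180·0.536²/2) = [671.7 + 2.18]·169.5 = 1.142e+05 Pa.
Q = V·A = 0.536·0.01188 = 0.006369 m³/s.
Pumping power P = QΔP = 0.006369·1.142e+05 = 727.5 W = 0.728 kW.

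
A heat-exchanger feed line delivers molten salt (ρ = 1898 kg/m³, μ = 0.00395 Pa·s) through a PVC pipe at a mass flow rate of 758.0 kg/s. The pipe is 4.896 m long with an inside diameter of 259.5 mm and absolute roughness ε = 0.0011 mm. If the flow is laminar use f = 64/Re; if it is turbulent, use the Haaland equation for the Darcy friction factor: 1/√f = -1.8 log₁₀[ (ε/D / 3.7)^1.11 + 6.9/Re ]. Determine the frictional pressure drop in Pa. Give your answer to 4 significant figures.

A = πD²/4 = π(0.2595)²/4 = 0.05289 m²; mean velocity V = ṁ/(ρA) = 758/(1898 · 0.05289) = 7.551 m/s.
Reynolds number Re = ρVD/μ = 1898 · 7.551 · 0.2595 / 0.00395 = 9.416e+05.
Re > 4000 → turbulent. Relative roughness ε/D = 1.1e-06/0.2595 = 4.24e-06. Haaland: 1/√f = -1.8 log₁₀[(4.24e-06/3.7)^1.11 + 6.9/9.416e+05] = -1.8 log₁₀[2.54e-07 + 7.33e-06] = 9.216, so f = 0.01177.
Darcy-Weisbach: ΔP = f(L/D)(ρV²/2) = 0.01177·(4.896/0.2595)·(1898·7.551²/2) = 0.01177·18.87·5.411e+04 = 1.202e+04 Pa.

ΔP ≈ 12020 Pa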